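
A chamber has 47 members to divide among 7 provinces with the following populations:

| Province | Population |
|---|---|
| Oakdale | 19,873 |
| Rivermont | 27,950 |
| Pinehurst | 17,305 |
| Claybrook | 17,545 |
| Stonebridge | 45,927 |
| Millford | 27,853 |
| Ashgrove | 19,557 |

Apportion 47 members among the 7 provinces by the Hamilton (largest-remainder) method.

The standard divisor is 176010/47 ≈ 3744.894.
Standard quotas: Oakdale 5.3067, Rivermont 7.4635, Pinehurst 4.6210, Claybrook 4.6850, Stonebridge 12.2639, Millford 7.4376, Ashgrove 5.2223.
Lower quotas: Oakdale 5, Rivermont 7, Pinehurst 4, Claybrook 4, Stonebridge 12, Millford 7, Ashgrove 5 (sum 44, leaving 3 seats).
Remainders in descending order: Claybrook 0.6850, Pinehurst 0.6210, Rivermont 0.4635, Millford 0.4376, Oakdale 0.3067, Stonebridge 0.2639, Ashgrove 0.2223.
The surplus seats go to Claybrook, Pinehurst, Rivermont.

Oakdale: 5, Rivermont: 8, Pinehurst: 5, Claybrook: 5, Stonebridge: 12, Millford: 7, Ashgrove: 5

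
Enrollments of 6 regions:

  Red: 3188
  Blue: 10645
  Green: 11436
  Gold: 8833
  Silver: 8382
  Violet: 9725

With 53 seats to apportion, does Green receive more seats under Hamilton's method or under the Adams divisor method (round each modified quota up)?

Hamilton: Red 3, Blue 11, Green 12, Gold 9, Silver 8, Violet 10.
Adams: Red 4, Blue 11, Green 11, Gold 9, Silver 8, Violet 10.
Green gets 12 under Hamilton and 11 under Adams.

Hamilton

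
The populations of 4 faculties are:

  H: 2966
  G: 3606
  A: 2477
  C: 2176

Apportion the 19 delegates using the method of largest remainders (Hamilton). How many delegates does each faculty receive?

Total 11225; standard divisor 11225/19 ≈ 590.789.
Standard quotas: H 5.020, G 6.104, A 4.193, C 3.683.
Lower quotas: H 5, G 6, A 4, C 3 (sum 18, leaving 1 seat).
Remainders in descending order: C 0.683, A 0.193, G 0.104, H 0.020.
Largest remainder: C receives the extra seat.

H=5, G=6, A=4, C=4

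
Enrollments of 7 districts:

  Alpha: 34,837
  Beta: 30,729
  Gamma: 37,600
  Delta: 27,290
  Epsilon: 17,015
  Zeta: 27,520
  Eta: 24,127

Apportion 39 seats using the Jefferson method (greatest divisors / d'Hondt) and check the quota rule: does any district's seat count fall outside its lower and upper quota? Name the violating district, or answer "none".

none

Standard quotas: Alpha 6.823, Beta 6.019, Gamma 7.364, Delta 5.345, Epsilon 3.333, Zeta 5.390, Eta 4.726.
Jefferson allocation: Alpha 7, Beta 6, Gamma 8, Delta 5, Epsilon 3, Zeta 5, Eta 5.
Every allocation lies between the lower and upper quota.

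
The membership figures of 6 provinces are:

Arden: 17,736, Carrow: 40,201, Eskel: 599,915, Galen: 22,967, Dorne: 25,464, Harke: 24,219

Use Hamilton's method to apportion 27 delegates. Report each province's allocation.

Standard divisor: 730502 ÷ 27 ≈ 27055.63.
Standard quotas: Arden 0.6555, Carrow 1.4859, Eskel 22.1734, Galen 0.8489, Dorne 0.9412, Harke 0.8952.
Lower quotas: Arden 0, Carrow 1, Eskel 22, Galen 0, Dorne 0, Harke 0 (sum 23, leaving 4 seats).
Remainders in descending order: Dorne 0.9412, Harke 0.8952, Galen 0.8489, Arden 0.6555, Carrow 0.4859, Eskel 0.1734.
The surplus seats go to Dorne, Harke, Galen, Arden.

Arden=1, Carrow=1, Eskel=22, Galen=1, Dorne=1, Harke=1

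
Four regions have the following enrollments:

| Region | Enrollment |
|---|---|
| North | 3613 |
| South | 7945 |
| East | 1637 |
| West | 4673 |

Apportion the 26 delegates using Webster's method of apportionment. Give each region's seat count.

North: 5, South: 12, East: 2, West: 7

Standard divisor 17868/26 ≈ 687.231; standard quotas: North 5.257, South 11.561, East 2.382, West 6.800.
Rounding to the nearest integer gives North 5, South 12, East 2, West 7 — total 26, matching the house size, so no adjustment is needed.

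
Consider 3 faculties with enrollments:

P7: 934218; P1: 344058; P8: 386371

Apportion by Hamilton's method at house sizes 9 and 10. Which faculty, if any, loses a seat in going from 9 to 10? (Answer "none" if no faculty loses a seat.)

At 9 seats: P7 5, P1 2, P8 2.
At 10 seats: P7 6, P1 2, P8 2.
No faculty's allocation decreased.

none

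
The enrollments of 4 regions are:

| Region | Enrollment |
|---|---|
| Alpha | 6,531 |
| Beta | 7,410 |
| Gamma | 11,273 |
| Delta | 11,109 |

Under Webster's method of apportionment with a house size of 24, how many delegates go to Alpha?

4

Standard divisor 36323/24 ≈ 1513.458; standard quotas: Alpha 4.315, Beta 4.896, Gamma 7.449, Delta 7.340.
Rounding to the nearest integer gives 4, 5, 7, 7 = 23 seats, so the divisor must be adjusted.
With modified divisor 1490: modified quotas Alpha 4.383, Beta 4.973, Gamma 7.566, Delta 7.456.
Rounding to the nearest integer: Alpha 4, Beta 5, Gamma 8, Delta 7 (total 24).
Alpha receives 4.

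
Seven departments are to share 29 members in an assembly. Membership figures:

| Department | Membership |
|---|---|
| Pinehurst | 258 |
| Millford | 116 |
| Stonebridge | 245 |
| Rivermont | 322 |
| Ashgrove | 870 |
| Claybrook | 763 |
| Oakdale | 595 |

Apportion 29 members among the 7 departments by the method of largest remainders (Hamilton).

Standard divisor: 3169 ÷ 29 ≈ 109.276.
Standard quotas: Pinehurst 2.361, Millford 1.062, Stonebridge 2.242, Rivermont 2.947, Ashgrove 7.962, Claybrook 6.982, Oakdale 5.445.
Lower quotas: Pinehurst 2, Millford 1, Stonebridge 2, Rivermont 2, Ashgrove 7, Claybrook 6, Oakdale 5 (sum 25, leaving 4 seats).
Remainders in descending order: Claybrook 0.982, Ashgrove 0.962, Rivermont 0.947, Oakdale 0.445, Pinehurst 0.361, Stonebridge 0.242, Millford 0.062.
Largest remainders: Claybrook, Ashgrove, Rivermont, Oakdale receive the extra seats.

Pinehurst: 2, Millford: 1, Stonebridge: 2, Rivermont: 3, Ashgrove: 8, Claybrook: 7, Oakdale: 6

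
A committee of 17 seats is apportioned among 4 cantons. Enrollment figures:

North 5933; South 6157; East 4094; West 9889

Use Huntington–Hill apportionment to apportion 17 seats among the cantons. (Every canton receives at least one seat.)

North 4; South 4; East 3; West 6

With divisor 1599: modified quotas North 3.710, South 3.851, East 2.560, West 6.184.
Geometric-mean thresholds: North √(3·4)=3.464, South √(3·4)=3.464, East √(2·3)=2.449, West √(6·7)=6.481.
Each quota rounded against its threshold gives North 4, South 4, East 3, West 6 (total 17).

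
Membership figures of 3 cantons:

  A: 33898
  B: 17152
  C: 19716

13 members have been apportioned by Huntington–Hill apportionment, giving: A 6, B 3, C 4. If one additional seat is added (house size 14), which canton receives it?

Priority for the next seat is population ÷ (√(s·(s+1))).
Priorities: A 5230.575, B 4951.356, C 4408.632.
Highest priority: A.

A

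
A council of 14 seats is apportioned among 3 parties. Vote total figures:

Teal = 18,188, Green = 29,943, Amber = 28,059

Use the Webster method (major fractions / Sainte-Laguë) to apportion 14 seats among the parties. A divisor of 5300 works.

With modified divisor 5300: modified quotas Teal 3.432, Green 5.650, Amber 5.294.
Rounding to the nearest integer: Teal 3, Green 6, Amber 5 (total 14).

Teal=3, Green=6, Amber=5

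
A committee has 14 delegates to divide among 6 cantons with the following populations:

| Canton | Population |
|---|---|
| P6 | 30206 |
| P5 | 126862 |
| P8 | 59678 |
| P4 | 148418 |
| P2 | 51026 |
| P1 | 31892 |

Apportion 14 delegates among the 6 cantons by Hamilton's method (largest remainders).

P6=1, P5=4, P8=2, P4=5, P2=1, P1=1

Standard divisor: 448082 ÷ 14 ≈ 32005.857.
Standard quotas: P6 0.9438, P5 3.9637, P8 1.8646, P4 4.6372, P2 1.5943, P1 0.9964.
Lower quotas: P6 0, P5 3, P8 1, P4 4, P2 1, P1 0 (sum 9, leaving 5 seats).
Remainders in descending order: P1 0.9964, P5 0.9637, P6 0.9438, P8 0.8646, P4 0.6372, P2 0.5943.
The surplus seats go to P1, P5, P6, P8, P4.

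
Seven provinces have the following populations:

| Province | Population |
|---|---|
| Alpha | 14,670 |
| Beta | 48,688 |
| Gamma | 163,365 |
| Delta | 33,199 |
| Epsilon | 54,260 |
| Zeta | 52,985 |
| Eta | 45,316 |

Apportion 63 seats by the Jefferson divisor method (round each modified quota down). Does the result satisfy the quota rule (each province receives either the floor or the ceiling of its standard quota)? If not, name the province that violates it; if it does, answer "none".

Standard quotas: Alpha 2.241, Beta 7.436, Gamma 24.951, Delta 5.071, Epsilon 8.287, Zeta 8.093, Eta 6.921.
Jefferson allocation: Alpha 2, Beta 7, Gamma 26, Delta 5, Epsilon 8, Zeta 8, Eta 7.
Gamma has quota 24.951 (lower 24, upper 25) but receives 26 — outside the quota interval.

Gamma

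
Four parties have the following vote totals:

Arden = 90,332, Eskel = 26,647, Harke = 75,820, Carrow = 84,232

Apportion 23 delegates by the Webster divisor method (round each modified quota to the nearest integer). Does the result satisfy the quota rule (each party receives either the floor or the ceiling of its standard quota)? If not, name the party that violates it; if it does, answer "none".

Standard quotas: Arden 7.500, Eskel 2.212, Harke 6.295, Carrow 6.993.
Webster allocation: Arden 8, Eskel 2, Harke 6, Carrow 7.
Every allocation lies between the lower and upper quota.

none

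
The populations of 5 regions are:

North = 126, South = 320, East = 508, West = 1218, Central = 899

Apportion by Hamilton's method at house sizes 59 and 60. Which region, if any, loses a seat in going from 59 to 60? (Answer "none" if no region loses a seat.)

At 59 seats: North 3, South 6, East 10, West 23, Central 17.
At 60 seats: North 2, South 6, East 10, West 24, Central 18.
North drops from 3 to 2.

North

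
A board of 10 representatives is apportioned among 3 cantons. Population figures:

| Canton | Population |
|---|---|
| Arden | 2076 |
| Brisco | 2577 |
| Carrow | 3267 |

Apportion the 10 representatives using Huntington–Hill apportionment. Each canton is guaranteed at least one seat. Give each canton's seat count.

With divisor 796: modified quotas Arden 2.608, Brisco 3.237, Carrow 4.104.
Geometric-mean thresholds: Arden √(2·3)=2.449, Brisco √(3·4)=3.464, Carrow √(4·5)=4.472.
Each quota rounded against its threshold gives Arden 3, Brisco 3, Carrow 4 (total 10).

Arden 3, Brisco 3, Carrow 4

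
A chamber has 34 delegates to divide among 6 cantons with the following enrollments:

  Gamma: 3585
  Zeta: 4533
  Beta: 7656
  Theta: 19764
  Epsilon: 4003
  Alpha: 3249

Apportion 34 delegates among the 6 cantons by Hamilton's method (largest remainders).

Gamma=3; Zeta=4; Beta=6; Theta=16; Epsilon=3; Alpha=2

The standard divisor is 42790/34 ≈ 1258.529.
Standard quotas: Gamma 2.8486, Zeta 3.6018, Beta 6.0833, Theta 15.7040, Epsilon 3.1807, Alpha 2.5816.
Lower quotas: Gamma 2, Zeta 3, Beta 6, Theta 15, Epsilon 3, Alpha 2 (sum 31, leaving 3 seats).
Remainders in descending order: Gamma 0.8486, Theta 0.7040, Zeta 0.6018, Alpha 0.5816, Epsilon 0.1807, Beta 0.0833.
Largest remainders: Gamma, Theta, Zeta receive the extra seats.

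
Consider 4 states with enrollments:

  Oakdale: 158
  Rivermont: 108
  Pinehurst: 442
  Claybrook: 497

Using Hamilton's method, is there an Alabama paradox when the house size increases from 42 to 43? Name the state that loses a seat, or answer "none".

Oakdale

At 42 seats: Oakdale 6, Rivermont 4, Pinehurst 15, Claybrook 17.
At 43 seats: Oakdale 5, Rivermont 4, Pinehurst 16, Claybrook 18.
Oakdale drops from 6 to 5.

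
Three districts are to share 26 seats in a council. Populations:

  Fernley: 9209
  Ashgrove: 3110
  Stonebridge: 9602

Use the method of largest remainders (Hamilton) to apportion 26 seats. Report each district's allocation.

Fernley: 11, Ashgrove: 4, Stonebridge: 11

Total 21921; standard divisor 21921/26 ≈ 843.115.
Standard quotas: Fernley 10.9226, Ashgrove 3.6887, Stonebridge 11.3887.
Lower quotas: Fernley 10, Ashgrove 3, Stonebridge 11 (sum 24, leaving 2 seats).
Remainders in descending order: Fernley 0.9226, Ashgrove 0.6887, Stonebridge 0.3887.
The surplus seats go to Fernley, Ashgrove.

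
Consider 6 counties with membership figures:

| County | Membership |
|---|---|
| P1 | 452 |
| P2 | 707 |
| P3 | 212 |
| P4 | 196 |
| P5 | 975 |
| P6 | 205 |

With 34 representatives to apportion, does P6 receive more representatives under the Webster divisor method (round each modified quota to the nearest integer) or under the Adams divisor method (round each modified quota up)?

Adams

Webster: P1 6, P2 9, P3 3, P4 2, P5 12, P6 2.
Adams: P1 6, P2 8, P3 3, P4 3, P5 11, P6 3.
P6 gets 2 under Webster and 3 under Adams.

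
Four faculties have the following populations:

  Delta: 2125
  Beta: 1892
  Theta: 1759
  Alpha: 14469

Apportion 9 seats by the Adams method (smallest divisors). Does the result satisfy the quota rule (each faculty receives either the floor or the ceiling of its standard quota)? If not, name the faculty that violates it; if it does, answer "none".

none

Standard quotas: Delta 0.945, Beta 0.841, Theta 0.782, Alpha 6.432.
Adams allocation: Delta 1, Beta 1, Theta 1, Alpha 6.
Every allocation lies between the lower and upper quota.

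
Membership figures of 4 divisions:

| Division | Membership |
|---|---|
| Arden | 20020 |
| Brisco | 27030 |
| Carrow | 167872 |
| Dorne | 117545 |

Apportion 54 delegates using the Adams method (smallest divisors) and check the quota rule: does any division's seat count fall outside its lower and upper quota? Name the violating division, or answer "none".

Carrow

Standard quotas: Arden 3.252, Brisco 4.390, Carrow 27.266, Dorne 19.092.
Adams allocation: Arden 4, Brisco 5, Carrow 26, Dorne 19.
Carrow has quota 27.266 (lower 27, upper 28) but receives 26 — outside the quota interval.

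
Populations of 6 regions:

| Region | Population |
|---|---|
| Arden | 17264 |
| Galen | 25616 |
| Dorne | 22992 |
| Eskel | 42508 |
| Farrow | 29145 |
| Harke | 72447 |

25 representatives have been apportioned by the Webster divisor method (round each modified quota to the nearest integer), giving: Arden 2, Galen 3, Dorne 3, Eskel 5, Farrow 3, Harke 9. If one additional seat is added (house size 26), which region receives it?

Farrow

Priority for the next seat is population ÷ (current seats + 0.5).
Priorities: Arden 6905.600, Galen 7318.857, Dorne 6569.143, Eskel 7728.727, Farrow 8327.143, Harke 7626.000.
Highest priority: Farrow.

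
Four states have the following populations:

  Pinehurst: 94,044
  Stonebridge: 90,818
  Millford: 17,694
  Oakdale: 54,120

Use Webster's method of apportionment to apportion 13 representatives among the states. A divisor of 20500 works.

With modified divisor 20500: modified quotas Pinehurst 4.588, Stonebridge 4.430, Millford 0.863, Oakdale 2.640.
Rounding to the nearest integer: Pinehurst 5, Stonebridge 4, Millford 1, Oakdale 3 (total 13).

Pinehurst 5, Stonebridge 4, Millford 1, Oakdale 3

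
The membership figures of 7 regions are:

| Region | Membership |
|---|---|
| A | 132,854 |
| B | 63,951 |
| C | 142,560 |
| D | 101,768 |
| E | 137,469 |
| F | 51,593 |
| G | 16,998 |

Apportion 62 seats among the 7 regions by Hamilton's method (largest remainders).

A 13, B 6, C 14, D 10, E 13, F 5, G 1

The standard divisor is 647193/62 ≈ 10438.597.
Standard quotas: A 12.7272, B 6.1264, C 13.6570, D 9.7492, E 13.1693, F 4.9425, G 1.6284.
Lower quotas: A 12, B 6, C 13, D 9, E 13, F 4, G 1 (sum 58, leaving 4 seats).
Remainders in descending order: F 0.9425, D 0.7492, A 0.7272, C 0.6570, G 0.6284, E 0.1693, B 0.1264.
Largest remainders: F, D, A, C receive the extra seats.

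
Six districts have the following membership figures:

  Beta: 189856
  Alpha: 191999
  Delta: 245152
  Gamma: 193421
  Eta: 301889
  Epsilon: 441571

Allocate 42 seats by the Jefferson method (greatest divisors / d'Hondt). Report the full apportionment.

Beta=5; Alpha=5; Delta=7; Gamma=5; Eta=8; Epsilon=12

Standard divisor 1563888/42 ≈ 37235.429; standard quotas: Beta 5.099, Alpha 5.156, Delta 6.584, Gamma 5.195, Eta 8.108, Epsilon 11.859.
Rounding down gives 5, 5, 6, 5, 8, 11 = 40 seats, so the divisor must be adjusted.
With modified divisor 34500: modified quotas Beta 5.503, Alpha 5.565, Delta 7.106, Gamma 5.606, Eta 8.750, Epsilon 12.799.
Rounding down: Beta 5, Alpha 5, Delta 7, Gamma 5, Eta 8, Epsilon 12 (total 42).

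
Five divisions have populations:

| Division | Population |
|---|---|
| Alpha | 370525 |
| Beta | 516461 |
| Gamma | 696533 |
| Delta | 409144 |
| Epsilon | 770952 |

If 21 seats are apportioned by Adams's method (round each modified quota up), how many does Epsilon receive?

Standard divisor 2763615/21 ≈ 131600.714; standard quotas: Alpha 2.816, Beta 3.924, Gamma 5.293, Delta 3.109, Epsilon 5.858.
Rounding up gives 3, 4, 6, 4, 6 = 23 seats, so the divisor must be adjusted.
With modified divisor 146700: modified quotas Alpha 2.526, Beta 3.521, Gamma 4.748, Delta 2.789, Epsilon 5.255.
Rounding up: Alpha 3, Beta 4, Gamma 5, Delta 3, Epsilon 6 (total 21).
Epsilon receives 6.

6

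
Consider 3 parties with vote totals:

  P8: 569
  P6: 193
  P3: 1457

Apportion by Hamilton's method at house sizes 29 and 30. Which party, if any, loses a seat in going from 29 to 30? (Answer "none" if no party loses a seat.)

P6

At 29 seats: P8 7, P6 3, P3 19.
At 30 seats: P8 8, P6 2, P3 20.
P6 drops from 3 to 2.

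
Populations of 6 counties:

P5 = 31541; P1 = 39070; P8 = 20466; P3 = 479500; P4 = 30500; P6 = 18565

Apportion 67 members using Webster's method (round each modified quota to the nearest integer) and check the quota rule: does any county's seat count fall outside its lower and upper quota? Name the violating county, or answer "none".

Standard quotas: P5 3.410, P1 4.225, P8 2.213, P3 51.847, P4 3.298, P6 2.007.
Webster allocation: P5 3, P1 4, P8 2, P3 53, P4 3, P6 2.
P3 has quota 51.847 (lower 51, upper 52) but receives 53 — outside the quota interval.

P3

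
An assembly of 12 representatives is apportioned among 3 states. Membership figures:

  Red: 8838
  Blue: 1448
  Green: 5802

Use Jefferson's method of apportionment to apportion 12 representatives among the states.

Red 7, Blue 1, Green 4

Standard divisor 16088/12 ≈ 1340.667; standard quotas: Red 6.592, Blue 1.080, Green 4.328.
Rounding down gives 6, 1, 4 = 11 seats, so the divisor must be adjusted.
With modified divisor 1200: modified quotas Red 7.365, Blue 1.207, Green 4.835.
Rounding down: Red 7, Blue 1, Green 4 (total 12).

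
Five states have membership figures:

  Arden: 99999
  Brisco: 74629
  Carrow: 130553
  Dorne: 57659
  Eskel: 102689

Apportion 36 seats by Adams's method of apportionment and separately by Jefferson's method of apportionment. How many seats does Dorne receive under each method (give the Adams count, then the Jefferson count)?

5 and 4

Adams: Arden 7, Brisco 6, Carrow 10, Dorne 5, Eskel 8.
Jefferson: Arden 8, Brisco 6, Carrow 10, Dorne 4, Eskel 8.
Dorne gets 5 under Adams and 4 under Jefferson.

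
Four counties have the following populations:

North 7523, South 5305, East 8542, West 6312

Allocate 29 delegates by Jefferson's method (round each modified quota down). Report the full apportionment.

North: 8, South: 5, East: 9, West: 7

Standard divisor 27682/29 ≈ 954.552; standard quotas: North 7.881, South 5.558, East 8.949, West 6.613.
Rounding down gives 7, 5, 8, 6 = 26 seats, so the divisor must be adjusted.
With modified divisor 890: modified quotas North 8.453, South 5.961, East 9.598, West 7.092.
Rounding down: North 8, South 5, East 9, West 7 (total 29).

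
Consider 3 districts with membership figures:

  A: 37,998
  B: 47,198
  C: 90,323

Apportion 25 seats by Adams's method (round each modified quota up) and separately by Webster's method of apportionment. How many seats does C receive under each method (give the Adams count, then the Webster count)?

Adams: A 6, B 7, C 12.
Webster: A 5, B 7, C 13.
C gets 12 under Adams and 13 under Webster.

12 and 13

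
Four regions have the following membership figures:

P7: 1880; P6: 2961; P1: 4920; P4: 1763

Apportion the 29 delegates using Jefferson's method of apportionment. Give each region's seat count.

P7=5; P6=7; P1=13; P4=4

Standard divisor 11524/29 ≈ 397.379; standard quotas: P7 4.731, P6 7.451, P1 12.381, P4 4.437.
Rounding down gives 4, 7, 12, 4 = 27 seats, so the divisor must be adjusted.
With modified divisor 373: modified quotas P7 5.040, P6 7.938, P1 13.190, P4 4.727.
Rounding down: P7 5, P6 7, P1 13, P4 4 (total 29).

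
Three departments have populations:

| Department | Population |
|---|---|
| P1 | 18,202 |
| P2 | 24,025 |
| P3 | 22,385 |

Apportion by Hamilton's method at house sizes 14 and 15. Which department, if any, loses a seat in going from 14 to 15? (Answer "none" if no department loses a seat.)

At 14 seats: P1 4, P2 5, P3 5.
At 15 seats: P1 4, P2 6, P3 5.
No department's allocation decreased.

none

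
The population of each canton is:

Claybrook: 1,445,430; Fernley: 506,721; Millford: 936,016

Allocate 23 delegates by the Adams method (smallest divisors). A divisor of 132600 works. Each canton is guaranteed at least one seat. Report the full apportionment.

With modified divisor 132600: modified quotas Claybrook 10.901, Fernley 3.821, Millford 7.059.
Rounding up: Claybrook 11, Fernley 4, Millford 8 (total 23).

Claybrook: 11, Fernley: 4, Millford: 8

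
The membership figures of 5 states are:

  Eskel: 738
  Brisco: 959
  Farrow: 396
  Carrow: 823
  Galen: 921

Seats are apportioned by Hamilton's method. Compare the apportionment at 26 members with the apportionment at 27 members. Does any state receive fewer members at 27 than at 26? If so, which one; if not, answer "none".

At 26 seats: Eskel 5, Brisco 6, Farrow 3, Carrow 6, Galen 6.
At 27 seats: Eskel 5, Brisco 7, Farrow 3, Carrow 6, Galen 6.
No state's allocation decreased.

none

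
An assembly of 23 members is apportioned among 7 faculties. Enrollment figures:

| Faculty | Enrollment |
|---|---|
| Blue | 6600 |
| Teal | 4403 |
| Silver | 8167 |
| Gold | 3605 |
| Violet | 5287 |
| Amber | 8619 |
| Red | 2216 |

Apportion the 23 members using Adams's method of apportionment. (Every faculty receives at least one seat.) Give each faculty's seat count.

Standard divisor 38897/23 ≈ 1691.174; standard quotas: Blue 3.903, Teal 2.604, Silver 4.829, Gold 2.132, Violet 3.126, Amber 5.096, Red 1.310.
Rounding up gives 4, 3, 5, 3, 4, 6, 2 = 27 seats, so the divisor must be adjusted.
With modified divisor 2100: modified quotas Blue 3.143, Teal 2.097, Silver 3.889, Gold 1.717, Violet 2.518, Amber 4.104, Red 1.055.
Rounding up: Blue 4, Teal 3, Silver 4, Gold 2, Violet 3, Amber 5, Red 2 (total 23).

Blue 4, Teal 3, Silver 4, Gold 2, Violet 3, Amber 5, Red 2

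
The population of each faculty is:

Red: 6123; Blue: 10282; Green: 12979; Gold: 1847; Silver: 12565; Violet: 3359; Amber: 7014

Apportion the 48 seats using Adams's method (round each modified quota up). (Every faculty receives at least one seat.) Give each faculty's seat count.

Red=6, Blue=9, Green=11, Gold=2, Silver=11, Violet=3, Amber=6

Standard divisor 54169/48 ≈ 1128.521; standard quotas: Red 5.426, Blue 9.111, Green 11.501, Gold 1.637, Silver 11.134, Violet 2.976, Amber 6.215.
Rounding up gives 6, 10, 12, 2, 12, 3, 7 = 52 seats, so the divisor must be adjusted.
With modified divisor 1200: modified quotas Red 5.103, Blue 8.568, Green 10.816, Gold 1.539, Silver 10.471, Violet 2.799, Amber 5.845.
Rounding up: Red 6, Blue 9, Green 11, Gold 2, Silver 11, Violet 3, Amber 6 (total 48).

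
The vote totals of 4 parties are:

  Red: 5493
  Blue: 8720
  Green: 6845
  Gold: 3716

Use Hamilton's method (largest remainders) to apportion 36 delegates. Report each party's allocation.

Red: 8, Blue: 13, Green: 10, Gold: 5

Total 24774; standard divisor 24774/36 ≈ 688.167.
Standard quotas: Red 7.9821, Blue 12.6713, Green 9.9467, Gold 5.3999.
Lower quotas: Red 7, Blue 12, Green 9, Gold 5 (sum 33, leaving 3 seats).
Remainders in descending order: Red 0.9821, Green 0.9467, Blue 0.6713, Gold 0.3999.
Largest remainders: Red, Green, Blue receive the extra seats.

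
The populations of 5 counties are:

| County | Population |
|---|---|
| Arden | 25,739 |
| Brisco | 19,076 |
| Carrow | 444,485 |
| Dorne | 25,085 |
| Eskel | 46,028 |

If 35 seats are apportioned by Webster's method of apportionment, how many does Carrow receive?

Standard divisor 560413/35 ≈ 16011.8; standard quotas: Arden 1.608, Brisco 1.191, Carrow 27.760, Dorne 1.567, Eskel 2.875.
Rounding to the nearest integer gives 2, 1, 28, 2, 3 = 36 seats, so the divisor must be adjusted.
With modified divisor 16400: modified quotas Arden 1.569, Brisco 1.163, Carrow 27.103, Dorne 1.530, Eskel 2.807.
Rounding to the nearest integer: Arden 2, Brisco 1, Carrow 27, Dorne 2, Eskel 3 (total 35).
Carrow receives 27.

27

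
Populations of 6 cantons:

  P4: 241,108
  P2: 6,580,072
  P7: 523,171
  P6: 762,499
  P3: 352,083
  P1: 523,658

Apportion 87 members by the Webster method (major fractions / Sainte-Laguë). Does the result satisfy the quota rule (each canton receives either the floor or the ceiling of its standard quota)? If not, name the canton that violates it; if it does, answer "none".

P2

Standard quotas: P4 2.335, P2 63.731, P7 5.067, P6 7.385, P3 3.410, P1 5.072.
Webster allocation: P4 2, P2 65, P7 5, P6 7, P3 3, P1 5.
P2 has quota 63.731 (lower 63, upper 64) but receives 65 — outside the quota interval.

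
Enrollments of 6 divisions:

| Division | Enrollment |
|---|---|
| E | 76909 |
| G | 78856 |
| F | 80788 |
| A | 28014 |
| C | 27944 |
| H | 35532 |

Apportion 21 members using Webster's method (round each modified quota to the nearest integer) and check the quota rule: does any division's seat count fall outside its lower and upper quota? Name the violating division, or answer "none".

Standard quotas: E 4.923, G 5.048, F 5.172, A 1.793, C 1.789, H 2.275.
Webster allocation: E 5, G 5, F 5, A 2, C 2, H 2.
Every allocation lies between the lower and upper quota.

none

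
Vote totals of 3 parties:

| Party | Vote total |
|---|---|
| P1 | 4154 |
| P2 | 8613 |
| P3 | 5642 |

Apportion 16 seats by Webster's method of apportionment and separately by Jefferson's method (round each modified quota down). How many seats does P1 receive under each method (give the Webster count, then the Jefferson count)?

4 and 3

Webster: P1 4, P2 7, P3 5.
Jefferson: P1 3, P2 8, P3 5.
P1 gets 4 under Webster and 3 under Jefferson.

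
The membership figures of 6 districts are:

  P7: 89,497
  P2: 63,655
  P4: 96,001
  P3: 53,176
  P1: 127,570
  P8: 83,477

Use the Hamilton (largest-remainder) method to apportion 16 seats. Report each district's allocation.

P7=3, P2=2, P4=3, P3=2, P1=4, P8=2

Standard divisor: 513376 ÷ 16 = 32086.
Standard quotas: P7 2.7893, P2 1.9839, P4 2.9920, P3 1.6573, P1 3.9759, P8 2.6017.
Lower quotas: P7 2, P2 1, P4 2, P3 1, P1 3, P8 2 (sum 11, leaving 5 seats).
Remainders in descending order: P4 0.9920, P2 0.9839, P1 0.9759, P7 0.7893, P3 0.6573, P8 0.6017.
Largest remainders: P4, P2, P1, P7, P3 receive the extra seats.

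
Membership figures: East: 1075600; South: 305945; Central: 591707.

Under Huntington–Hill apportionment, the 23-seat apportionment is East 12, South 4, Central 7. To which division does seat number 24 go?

Priority for the next seat is population ÷ (√(s·(s+1))).
Priorities: East 86116.921, South 68411.382, Central 79070.174.
Highest priority: East.

East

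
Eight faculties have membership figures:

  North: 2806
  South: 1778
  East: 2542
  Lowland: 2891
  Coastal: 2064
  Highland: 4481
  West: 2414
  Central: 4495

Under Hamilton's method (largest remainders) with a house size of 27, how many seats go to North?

3

Total 23471; standard divisor 23471/27 ≈ 869.296.
Standard quotas: North 3.228, South 2.045, East 2.924, Lowland 3.326, Coastal 2.374, Highland 5.155, West 2.777, Central 5.171.
Lower quotas: North 3, South 2, East 2, Lowland 3, Coastal 2, Highland 5, West 2, Central 5 (sum 24, leaving 3 seats).
Remainders in descending order: East 0.924, West 0.777, Coastal 0.374, Lowland 0.326, North 0.228, Central 0.171, Highland 0.155, South 0.045.
Largest remainders: East, West, Coastal receive the extra seats.
North receives 3.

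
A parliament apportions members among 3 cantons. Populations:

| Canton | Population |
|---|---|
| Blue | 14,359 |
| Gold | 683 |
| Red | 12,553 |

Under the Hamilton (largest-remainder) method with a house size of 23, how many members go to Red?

10

Standard divisor: 27595 ÷ 23 ≈ 1199.783.
Standard quotas: Blue 11.9680, Gold 0.5693, Red 10.4627.
Lower quotas: Blue 11, Gold 0, Red 10 (sum 21, leaving 2 seats).
Remainders in descending order: Blue 0.9680, Gold 0.5693, Red 0.4627.
Largest remainders: Blue, Gold receive the extra seats.
Red receives 10.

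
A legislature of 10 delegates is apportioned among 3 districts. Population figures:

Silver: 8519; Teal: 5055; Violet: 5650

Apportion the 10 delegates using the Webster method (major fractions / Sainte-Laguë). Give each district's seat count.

Silver: 4, Teal: 3, Violet: 3

Standard divisor 19224/10 ≈ 1922.4; standard quotas: Silver 4.431, Teal 2.630, Violet 2.939.
Rounding to the nearest integer gives Silver 4, Teal 3, Violet 3 — total 10, matching the house size, so no adjustment is needed.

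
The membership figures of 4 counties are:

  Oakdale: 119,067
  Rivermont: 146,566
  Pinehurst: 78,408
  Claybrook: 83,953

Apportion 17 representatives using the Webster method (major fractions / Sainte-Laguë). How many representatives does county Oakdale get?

Standard divisor 427994/17 ≈ 25176.118; standard quotas: Oakdale 4.729, Rivermont 5.822, Pinehurst 3.114, Claybrook 3.335.
Rounding to the nearest integer gives Oakdale 5, Rivermont 6, Pinehurst 3, Claybrook 3 — total 17, matching the house size, so no adjustment is needed.
Oakdale receives 5.

5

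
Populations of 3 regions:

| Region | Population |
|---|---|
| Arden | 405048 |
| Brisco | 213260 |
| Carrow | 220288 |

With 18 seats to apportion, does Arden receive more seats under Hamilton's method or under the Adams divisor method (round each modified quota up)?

Hamilton

Hamilton: Arden 9, Brisco 4, Carrow 5.
Adams: Arden 8, Brisco 5, Carrow 5.
Arden gets 9 under Hamilton and 8 under Adams.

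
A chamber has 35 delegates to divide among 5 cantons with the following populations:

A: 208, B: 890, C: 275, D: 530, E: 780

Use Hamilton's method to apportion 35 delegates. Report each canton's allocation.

A 3, B 12, C 3, D 7, E 10

The standard divisor is 2683/35 ≈ 76.657.
Standard quotas: A 2.713, B 11.610, C 3.587, D 6.914, E 10.175.
Lower quotas: A 2, B 11, C 3, D 6, E 10 (sum 32, leaving 3 seats).
Remainders in descending order: D 0.914, A 0.713, B 0.610, C 0.587, E 0.175.
The surplus seats go to D, A, B.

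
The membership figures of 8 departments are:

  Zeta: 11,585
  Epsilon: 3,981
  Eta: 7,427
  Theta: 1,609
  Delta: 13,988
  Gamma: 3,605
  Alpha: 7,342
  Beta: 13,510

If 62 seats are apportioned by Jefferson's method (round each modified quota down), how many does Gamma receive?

3

Standard divisor 63047/62 ≈ 1016.887; standard quotas: Zeta 11.393, Epsilon 3.915, Eta 7.304, Theta 1.582, Delta 13.756, Gamma 3.545, Alpha 7.220, Beta 13.286.
Rounding down gives 11, 3, 7, 1, 13, 3, 7, 13 = 58 seats, so the divisor must be adjusted.
With modified divisor 950: modified quotas Zeta 12.195, Epsilon 4.191, Eta 7.818, Theta 1.694, Delta 14.724, Gamma 3.795, Alpha 7.728, Beta 14.221.
Rounding down: Zeta 12, Epsilon 4, Eta 7, Theta 1, Delta 14, Gamma 3, Alpha 7, Beta 14 (total 62).
Gamma receives 3.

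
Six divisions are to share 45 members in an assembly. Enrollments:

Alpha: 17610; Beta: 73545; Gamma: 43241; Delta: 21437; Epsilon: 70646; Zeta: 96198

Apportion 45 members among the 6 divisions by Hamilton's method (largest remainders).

Standard divisor: 322677 ÷ 45 ≈ 7170.6.
Standard quotas: Alpha 2.4559, Beta 10.2565, Gamma 6.0303, Delta 2.9896, Epsilon 9.8522, Zeta 13.4156.
Lower quotas: Alpha 2, Beta 10, Gamma 6, Delta 2, Epsilon 9, Zeta 13 (sum 42, leaving 3 seats).
Remainders in descending order: Delta 0.9896, Epsilon 0.8522, Alpha 0.4559, Zeta 0.4156, Beta 0.2565, Gamma 0.0303.
Largest remainders: Delta, Epsilon, Alpha receive the extra seats.

Alpha 3; Beta 10; Gamma 6; Delta 3; Epsilon 10; Zeta 13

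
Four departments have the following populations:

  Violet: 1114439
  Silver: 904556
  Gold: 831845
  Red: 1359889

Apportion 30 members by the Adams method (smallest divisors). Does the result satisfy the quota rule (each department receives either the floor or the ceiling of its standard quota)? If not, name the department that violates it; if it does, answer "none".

none

Standard quotas: Violet 7.940, Silver 6.445, Gold 5.927, Red 9.689.
Adams allocation: Violet 8, Silver 6, Gold 6, Red 10.
Every allocation lies between the lower and upper quota.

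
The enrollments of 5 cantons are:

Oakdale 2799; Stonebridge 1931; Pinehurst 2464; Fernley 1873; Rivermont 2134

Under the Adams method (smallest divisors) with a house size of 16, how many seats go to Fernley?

3

Standard divisor 11201/16 ≈ 700.062; standard quotas: Oakdale 3.998, Stonebridge 2.758, Pinehurst 3.520, Fernley 2.675, Rivermont 3.048.
Rounding up gives 4, 3, 4, 3, 4 = 18 seats, so the divisor must be adjusted.
With modified divisor 900: modified quotas Oakdale 3.110, Stonebridge 2.146, Pinehurst 2.738, Fernley 2.081, Rivermont 2.371.
Rounding up: Oakdale 4, Stonebridge 3, Pinehurst 3, Fernley 3, Rivermont 3 (total 16).
Fernley receives 3.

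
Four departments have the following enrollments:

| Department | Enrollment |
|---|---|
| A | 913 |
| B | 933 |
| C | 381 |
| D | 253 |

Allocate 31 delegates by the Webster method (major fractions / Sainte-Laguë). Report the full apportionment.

Standard divisor 2480/31 ≈ 80; standard quotas: A 11.412, B 11.662, C 4.763, D 3.163.
Rounding to the nearest integer gives A 11, B 12, C 5, D 3 — total 31, matching the house size, so no adjustment is needed.

A 11, B 12, C 5, D 3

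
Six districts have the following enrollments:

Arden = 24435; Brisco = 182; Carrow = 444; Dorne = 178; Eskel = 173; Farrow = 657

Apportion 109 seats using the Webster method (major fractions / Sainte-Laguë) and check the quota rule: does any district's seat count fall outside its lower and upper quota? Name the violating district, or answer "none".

Standard quotas: Arden 102.168, Brisco 0.761, Carrow 1.856, Dorne 0.744, Eskel 0.723, Farrow 2.747.
Webster allocation: Arden 101, Brisco 1, Carrow 2, Dorne 1, Eskel 1, Farrow 3.
Arden has quota 102.168 (lower 102, upper 103) but receives 101 — outside the quota interval.

Arden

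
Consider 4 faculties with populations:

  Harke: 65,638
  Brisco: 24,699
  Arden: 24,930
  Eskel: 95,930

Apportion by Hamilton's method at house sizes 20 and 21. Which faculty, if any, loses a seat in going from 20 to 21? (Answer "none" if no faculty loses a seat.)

At 20 seats: Harke 6, Brisco 2, Arden 3, Eskel 9.
At 21 seats: Harke 7, Brisco 2, Arden 2, Eskel 10.
Arden drops from 3 to 2.

Arden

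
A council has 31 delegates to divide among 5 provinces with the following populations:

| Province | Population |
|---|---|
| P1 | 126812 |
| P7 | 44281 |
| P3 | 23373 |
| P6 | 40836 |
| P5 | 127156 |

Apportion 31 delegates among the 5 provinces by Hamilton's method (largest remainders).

P1=11, P7=4, P3=2, P6=3, P5=11

The standard divisor is 362458/31 ≈ 11692.194.
Standard quotas: P1 10.8459, P7 3.7872, P3 1.9990, P6 3.4926, P5 10.8753.
Lower quotas: P1 10, P7 3, P3 1, P6 3, P5 10 (sum 27, leaving 4 seats).
Remainders in descending order: P3 0.9990, P5 0.8753, P1 0.8459, P7 0.7872, P6 0.4926.
The surplus seats go to P3, P5, P1, P7.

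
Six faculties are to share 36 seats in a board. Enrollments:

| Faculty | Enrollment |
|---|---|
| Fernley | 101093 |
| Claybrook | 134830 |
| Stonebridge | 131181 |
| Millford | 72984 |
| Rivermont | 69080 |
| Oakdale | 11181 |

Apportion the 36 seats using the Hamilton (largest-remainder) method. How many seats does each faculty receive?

Fernley 7, Claybrook 9, Stonebridge 9, Millford 5, Rivermont 5, Oakdale 1

Standard divisor: 520349 ÷ 36 ≈ 14454.139.
Standard quotas: Fernley 6.9941, Claybrook 9.3281, Stonebridge 9.0757, Millford 5.0493, Rivermont 4.7793, Oakdale 0.7736.
Lower quotas: Fernley 6, Claybrook 9, Stonebridge 9, Millford 5, Rivermont 4, Oakdale 0 (sum 33, leaving 3 seats).
Remainders in descending order: Fernley 0.9941, Rivermont 0.7793, Oakdale 0.7736, Claybrook 0.3281, Stonebridge 0.0757, Millford 0.0493.
Largest remainders: Fernley, Rivermont, Oakdale receive the extra seats.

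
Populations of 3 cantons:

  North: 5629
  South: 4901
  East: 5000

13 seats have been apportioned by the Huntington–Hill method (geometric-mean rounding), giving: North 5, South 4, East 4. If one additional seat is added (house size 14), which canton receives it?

East

Priority for the next seat is population ÷ (√(s·(s+1))).
Priorities: North 1027.710, South 1095.897, East 1118.034.
Highest priority: East.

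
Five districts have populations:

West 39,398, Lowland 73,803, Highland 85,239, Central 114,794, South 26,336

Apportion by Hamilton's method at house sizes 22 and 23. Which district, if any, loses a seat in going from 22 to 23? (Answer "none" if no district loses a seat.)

West

At 22 seats: West 3, Lowland 5, Highland 5, Central 7, South 2.
At 23 seats: West 2, Lowland 5, Highland 6, Central 8, South 2.
West drops from 3 to 2.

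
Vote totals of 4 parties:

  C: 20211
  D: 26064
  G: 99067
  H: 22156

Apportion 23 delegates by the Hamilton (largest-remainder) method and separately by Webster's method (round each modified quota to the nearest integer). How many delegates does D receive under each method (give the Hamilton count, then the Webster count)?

3 and 4

Hamilton: C 3, D 3, G 14, H 3.
Webster: C 3, D 4, G 13, H 3.
D gets 3 under Hamilton and 4 under Webster.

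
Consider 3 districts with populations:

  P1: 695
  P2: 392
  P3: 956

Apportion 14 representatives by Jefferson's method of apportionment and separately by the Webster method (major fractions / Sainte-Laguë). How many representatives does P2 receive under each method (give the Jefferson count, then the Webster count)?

2 and 3

Jefferson: P1 5, P2 2, P3 7.
Webster: P1 5, P2 3, P3 6.
P2 gets 2 under Jefferson and 3 under Webster.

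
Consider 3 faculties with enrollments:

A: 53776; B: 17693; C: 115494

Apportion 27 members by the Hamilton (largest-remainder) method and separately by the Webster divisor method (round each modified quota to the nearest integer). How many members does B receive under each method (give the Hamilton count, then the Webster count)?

Hamilton: A 8, B 2, C 17.
Webster: A 8, B 3, C 16.
B gets 2 under Hamilton and 3 under Webster.

2 and 3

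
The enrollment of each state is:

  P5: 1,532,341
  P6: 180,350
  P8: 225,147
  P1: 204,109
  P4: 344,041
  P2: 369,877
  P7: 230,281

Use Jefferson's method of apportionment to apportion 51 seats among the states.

Standard divisor 3086146/51 ≈ 60512.667; standard quotas: P5 25.323, P6 2.980, P8 3.721, P1 3.373, P4 5.685, P2 6.112, P7 3.806.
Rounding down gives 25, 2, 3, 3, 5, 6, 3 = 47 seats, so the divisor must be adjusted.
With modified divisor 57000: modified quotas P5 26.883, P6 3.164, P8 3.950, P1 3.581, P4 6.036, P2 6.489, P7 4.040.
Rounding down: P5 26, P6 3, P8 3, P1 3, P4 6, P2 6, P7 4 (total 51).

P5 26; P6 3; P8 3; P1 3; P4 6; P2 6; P7 4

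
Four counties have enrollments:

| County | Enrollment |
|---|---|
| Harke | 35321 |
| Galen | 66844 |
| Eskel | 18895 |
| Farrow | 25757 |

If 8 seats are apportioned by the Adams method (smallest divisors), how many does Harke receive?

2

Standard divisor 146817/8 ≈ 18352.125; standard quotas: Harke 1.925, Galen 3.642, Eskel 1.030, Farrow 1.403.
Rounding up gives 2, 4, 2, 2 = 10 seats, so the divisor must be adjusted.
With modified divisor 24000: modified quotas Harke 1.472, Galen 2.785, Eskel 0.787, Farrow 1.073.
Rounding up: Harke 2, Galen 3, Eskel 1, Farrow 2 (total 8).
Harke receives 2.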